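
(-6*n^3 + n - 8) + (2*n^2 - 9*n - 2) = -6*n^3 + 2*n^2 - 8*n - 10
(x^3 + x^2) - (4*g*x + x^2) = -4*g*x + x^3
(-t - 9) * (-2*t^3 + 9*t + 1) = 2*t^4 + 18*t^3 - 9*t^2 - 82*t - 9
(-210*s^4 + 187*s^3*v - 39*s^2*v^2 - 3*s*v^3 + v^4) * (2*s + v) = -420*s^5 + 164*s^4*v + 109*s^3*v^2 - 45*s^2*v^3 - s*v^4 + v^5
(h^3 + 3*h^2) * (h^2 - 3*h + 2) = h^5 - 7*h^3 + 6*h^2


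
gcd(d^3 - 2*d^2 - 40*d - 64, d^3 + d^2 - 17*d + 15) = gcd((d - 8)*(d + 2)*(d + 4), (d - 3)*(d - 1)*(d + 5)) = 1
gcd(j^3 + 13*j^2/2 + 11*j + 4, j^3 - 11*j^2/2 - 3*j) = j + 1/2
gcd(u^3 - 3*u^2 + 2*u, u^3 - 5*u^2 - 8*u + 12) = u - 1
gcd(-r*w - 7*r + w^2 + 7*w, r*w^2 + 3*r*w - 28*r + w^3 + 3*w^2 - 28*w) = w + 7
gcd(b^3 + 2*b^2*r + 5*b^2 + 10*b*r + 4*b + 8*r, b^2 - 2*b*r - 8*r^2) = b + 2*r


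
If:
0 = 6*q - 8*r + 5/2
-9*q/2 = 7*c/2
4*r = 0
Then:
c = 15/28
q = -5/12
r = 0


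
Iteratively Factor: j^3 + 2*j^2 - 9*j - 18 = (j + 2)*(j^2 - 9) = (j - 3)*(j + 2)*(j + 3)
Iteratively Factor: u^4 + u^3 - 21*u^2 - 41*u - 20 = (u + 1)*(u^3 - 21*u - 20) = (u + 1)^2*(u^2 - u - 20) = (u + 1)^2*(u + 4)*(u - 5)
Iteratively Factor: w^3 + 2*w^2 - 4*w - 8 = (w + 2)*(w^2 - 4) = (w - 2)*(w + 2)*(w + 2)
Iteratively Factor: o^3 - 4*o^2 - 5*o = (o - 5)*(o^2 + o) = (o - 5)*(o + 1)*(o)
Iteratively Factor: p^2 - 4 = (p + 2)*(p - 2)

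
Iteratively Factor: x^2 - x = (x - 1)*(x)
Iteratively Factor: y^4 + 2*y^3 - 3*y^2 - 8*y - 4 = (y - 2)*(y^3 + 4*y^2 + 5*y + 2) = (y - 2)*(y + 1)*(y^2 + 3*y + 2) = (y - 2)*(y + 1)^2*(y + 2)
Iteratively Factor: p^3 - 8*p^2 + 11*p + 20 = (p - 5)*(p^2 - 3*p - 4) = (p - 5)*(p + 1)*(p - 4)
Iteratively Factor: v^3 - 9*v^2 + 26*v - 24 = (v - 2)*(v^2 - 7*v + 12) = (v - 4)*(v - 2)*(v - 3)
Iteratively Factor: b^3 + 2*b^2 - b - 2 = (b + 1)*(b^2 + b - 2) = (b + 1)*(b + 2)*(b - 1)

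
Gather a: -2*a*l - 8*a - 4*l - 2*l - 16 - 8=a*(-2*l - 8) - 6*l - 24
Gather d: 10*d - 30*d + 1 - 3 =-20*d - 2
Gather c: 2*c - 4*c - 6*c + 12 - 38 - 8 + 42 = 8 - 8*c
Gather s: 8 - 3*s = 8 - 3*s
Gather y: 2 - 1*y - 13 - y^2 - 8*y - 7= -y^2 - 9*y - 18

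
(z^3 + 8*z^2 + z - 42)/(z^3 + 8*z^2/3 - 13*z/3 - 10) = 3*(z + 7)/(3*z + 5)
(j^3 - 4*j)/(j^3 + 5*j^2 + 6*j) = (j - 2)/(j + 3)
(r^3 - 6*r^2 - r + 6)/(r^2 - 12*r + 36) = (r^2 - 1)/(r - 6)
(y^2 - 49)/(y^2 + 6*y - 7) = (y - 7)/(y - 1)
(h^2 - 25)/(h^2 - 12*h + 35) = (h + 5)/(h - 7)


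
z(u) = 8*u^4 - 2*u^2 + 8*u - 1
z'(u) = 32*u^3 - 4*u + 8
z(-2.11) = 131.79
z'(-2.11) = -284.17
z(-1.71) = 47.87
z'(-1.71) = -145.17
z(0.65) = 4.78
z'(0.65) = 14.19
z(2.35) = 250.74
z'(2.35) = 413.89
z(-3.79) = 1590.57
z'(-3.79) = -1718.92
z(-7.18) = 21099.65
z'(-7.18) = -11807.96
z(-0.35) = -3.92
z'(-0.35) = 8.03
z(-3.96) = 1903.26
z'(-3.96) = -1963.33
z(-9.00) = 52253.00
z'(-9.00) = -23284.00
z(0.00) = -1.00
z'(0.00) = 8.00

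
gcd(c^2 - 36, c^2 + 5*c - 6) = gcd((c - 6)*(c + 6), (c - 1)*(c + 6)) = c + 6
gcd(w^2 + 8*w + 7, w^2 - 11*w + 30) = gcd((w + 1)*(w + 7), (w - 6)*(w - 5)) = 1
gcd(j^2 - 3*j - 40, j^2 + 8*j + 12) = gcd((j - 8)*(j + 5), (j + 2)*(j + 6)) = 1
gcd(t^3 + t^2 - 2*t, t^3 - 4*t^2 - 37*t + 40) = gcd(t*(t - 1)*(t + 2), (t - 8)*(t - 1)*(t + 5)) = t - 1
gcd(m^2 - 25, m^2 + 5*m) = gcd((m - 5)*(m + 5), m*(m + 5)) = m + 5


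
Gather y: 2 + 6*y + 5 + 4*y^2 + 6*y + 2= 4*y^2 + 12*y + 9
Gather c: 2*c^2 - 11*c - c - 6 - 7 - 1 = 2*c^2 - 12*c - 14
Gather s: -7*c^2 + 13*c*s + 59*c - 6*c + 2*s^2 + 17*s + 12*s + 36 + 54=-7*c^2 + 53*c + 2*s^2 + s*(13*c + 29) + 90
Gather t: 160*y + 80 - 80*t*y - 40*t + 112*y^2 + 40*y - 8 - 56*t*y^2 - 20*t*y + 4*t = t*(-56*y^2 - 100*y - 36) + 112*y^2 + 200*y + 72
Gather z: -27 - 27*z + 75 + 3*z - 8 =40 - 24*z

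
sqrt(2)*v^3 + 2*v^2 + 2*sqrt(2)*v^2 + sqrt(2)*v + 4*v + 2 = (v + 1)*(v + sqrt(2))*(sqrt(2)*v + sqrt(2))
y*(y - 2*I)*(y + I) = y^3 - I*y^2 + 2*y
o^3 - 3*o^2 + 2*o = o*(o - 2)*(o - 1)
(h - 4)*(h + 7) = h^2 + 3*h - 28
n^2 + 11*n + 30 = (n + 5)*(n + 6)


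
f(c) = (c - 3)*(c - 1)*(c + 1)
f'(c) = (c - 3)*(c - 1) + (c - 3)*(c + 1) + (c - 1)*(c + 1)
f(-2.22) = -20.51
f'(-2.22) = 27.11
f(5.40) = 67.58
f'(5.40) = 54.08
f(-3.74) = -87.54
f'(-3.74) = 63.40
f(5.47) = 71.43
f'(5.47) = 55.94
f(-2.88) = -42.89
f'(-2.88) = 41.16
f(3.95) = 13.87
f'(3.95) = 22.11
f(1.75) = -2.58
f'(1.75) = -2.31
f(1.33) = -1.28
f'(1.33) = -3.67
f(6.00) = 105.00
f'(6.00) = 71.00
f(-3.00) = -48.00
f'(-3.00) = 44.00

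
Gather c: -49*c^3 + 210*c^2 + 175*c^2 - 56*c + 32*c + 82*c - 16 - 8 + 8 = -49*c^3 + 385*c^2 + 58*c - 16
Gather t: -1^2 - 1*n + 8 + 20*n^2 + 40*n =20*n^2 + 39*n + 7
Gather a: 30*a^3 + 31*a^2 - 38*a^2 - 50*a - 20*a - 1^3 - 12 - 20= 30*a^3 - 7*a^2 - 70*a - 33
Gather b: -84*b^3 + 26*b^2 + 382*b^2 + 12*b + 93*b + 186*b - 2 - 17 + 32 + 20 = -84*b^3 + 408*b^2 + 291*b + 33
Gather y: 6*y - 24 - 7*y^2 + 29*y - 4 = -7*y^2 + 35*y - 28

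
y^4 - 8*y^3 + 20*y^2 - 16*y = y*(y - 4)*(y - 2)^2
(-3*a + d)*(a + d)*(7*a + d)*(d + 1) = -21*a^3*d - 21*a^3 - 17*a^2*d^2 - 17*a^2*d + 5*a*d^3 + 5*a*d^2 + d^4 + d^3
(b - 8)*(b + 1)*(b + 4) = b^3 - 3*b^2 - 36*b - 32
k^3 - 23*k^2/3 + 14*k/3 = k*(k - 7)*(k - 2/3)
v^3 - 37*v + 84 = (v - 4)*(v - 3)*(v + 7)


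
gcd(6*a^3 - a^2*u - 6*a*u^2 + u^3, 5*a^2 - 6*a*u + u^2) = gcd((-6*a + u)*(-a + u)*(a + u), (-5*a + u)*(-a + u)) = -a + u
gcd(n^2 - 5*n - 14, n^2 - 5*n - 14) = n^2 - 5*n - 14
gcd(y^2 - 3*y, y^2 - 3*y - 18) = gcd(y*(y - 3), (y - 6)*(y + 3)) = 1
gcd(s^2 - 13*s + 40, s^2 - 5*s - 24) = s - 8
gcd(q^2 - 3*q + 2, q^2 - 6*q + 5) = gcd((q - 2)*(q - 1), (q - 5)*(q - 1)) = q - 1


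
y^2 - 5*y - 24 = (y - 8)*(y + 3)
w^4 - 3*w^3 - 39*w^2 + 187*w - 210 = (w - 5)*(w - 3)*(w - 2)*(w + 7)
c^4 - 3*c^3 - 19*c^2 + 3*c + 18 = (c - 6)*(c - 1)*(c + 1)*(c + 3)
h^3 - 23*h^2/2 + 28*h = h*(h - 8)*(h - 7/2)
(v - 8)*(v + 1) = v^2 - 7*v - 8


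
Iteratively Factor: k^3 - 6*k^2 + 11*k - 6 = (k - 2)*(k^2 - 4*k + 3) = (k - 3)*(k - 2)*(k - 1)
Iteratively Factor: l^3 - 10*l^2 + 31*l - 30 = (l - 3)*(l^2 - 7*l + 10) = (l - 3)*(l - 2)*(l - 5)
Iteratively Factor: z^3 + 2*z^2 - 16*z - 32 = (z + 2)*(z^2 - 16) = (z - 4)*(z + 2)*(z + 4)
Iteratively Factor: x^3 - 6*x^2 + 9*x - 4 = (x - 4)*(x^2 - 2*x + 1) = (x - 4)*(x - 1)*(x - 1)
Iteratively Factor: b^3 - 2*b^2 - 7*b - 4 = (b + 1)*(b^2 - 3*b - 4) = (b + 1)^2*(b - 4)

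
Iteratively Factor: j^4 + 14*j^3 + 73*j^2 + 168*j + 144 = (j + 3)*(j^3 + 11*j^2 + 40*j + 48) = (j + 3)^2*(j^2 + 8*j + 16) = (j + 3)^2*(j + 4)*(j + 4)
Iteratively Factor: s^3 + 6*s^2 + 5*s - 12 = (s - 1)*(s^2 + 7*s + 12) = (s - 1)*(s + 4)*(s + 3)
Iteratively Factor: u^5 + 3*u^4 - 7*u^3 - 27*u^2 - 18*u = (u - 3)*(u^4 + 6*u^3 + 11*u^2 + 6*u) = u*(u - 3)*(u^3 + 6*u^2 + 11*u + 6) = u*(u - 3)*(u + 1)*(u^2 + 5*u + 6) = u*(u - 3)*(u + 1)*(u + 3)*(u + 2)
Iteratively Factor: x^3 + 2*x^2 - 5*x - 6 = (x + 3)*(x^2 - x - 2) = (x + 1)*(x + 3)*(x - 2)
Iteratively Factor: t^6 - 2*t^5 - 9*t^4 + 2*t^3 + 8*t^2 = (t - 1)*(t^5 - t^4 - 10*t^3 - 8*t^2) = (t - 1)*(t + 2)*(t^4 - 3*t^3 - 4*t^2) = t*(t - 1)*(t + 2)*(t^3 - 3*t^2 - 4*t) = t^2*(t - 1)*(t + 2)*(t^2 - 3*t - 4) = t^2*(t - 4)*(t - 1)*(t + 2)*(t + 1)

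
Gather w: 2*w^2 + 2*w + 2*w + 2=2*w^2 + 4*w + 2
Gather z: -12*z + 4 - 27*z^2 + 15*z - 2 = -27*z^2 + 3*z + 2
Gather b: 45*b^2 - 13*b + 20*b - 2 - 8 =45*b^2 + 7*b - 10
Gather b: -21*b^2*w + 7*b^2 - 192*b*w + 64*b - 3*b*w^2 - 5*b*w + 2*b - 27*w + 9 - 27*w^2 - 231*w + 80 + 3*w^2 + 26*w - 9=b^2*(7 - 21*w) + b*(-3*w^2 - 197*w + 66) - 24*w^2 - 232*w + 80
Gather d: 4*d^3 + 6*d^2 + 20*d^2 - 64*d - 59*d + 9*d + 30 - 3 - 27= 4*d^3 + 26*d^2 - 114*d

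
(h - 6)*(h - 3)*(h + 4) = h^3 - 5*h^2 - 18*h + 72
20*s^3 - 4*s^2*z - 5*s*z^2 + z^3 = (-5*s + z)*(-2*s + z)*(2*s + z)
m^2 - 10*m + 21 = (m - 7)*(m - 3)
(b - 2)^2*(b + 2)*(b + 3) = b^4 + b^3 - 10*b^2 - 4*b + 24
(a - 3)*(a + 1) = a^2 - 2*a - 3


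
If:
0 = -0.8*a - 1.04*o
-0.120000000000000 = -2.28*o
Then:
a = -0.07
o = 0.05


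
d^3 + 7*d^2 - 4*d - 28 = (d - 2)*(d + 2)*(d + 7)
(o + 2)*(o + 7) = o^2 + 9*o + 14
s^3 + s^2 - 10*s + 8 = (s - 2)*(s - 1)*(s + 4)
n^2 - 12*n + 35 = (n - 7)*(n - 5)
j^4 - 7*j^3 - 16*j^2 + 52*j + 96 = (j - 8)*(j - 3)*(j + 2)^2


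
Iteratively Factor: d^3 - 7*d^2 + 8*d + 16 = (d - 4)*(d^2 - 3*d - 4) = (d - 4)*(d + 1)*(d - 4)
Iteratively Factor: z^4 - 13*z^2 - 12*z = (z - 4)*(z^3 + 4*z^2 + 3*z) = (z - 4)*(z + 3)*(z^2 + z) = z*(z - 4)*(z + 3)*(z + 1)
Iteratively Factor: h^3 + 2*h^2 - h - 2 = (h - 1)*(h^2 + 3*h + 2) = (h - 1)*(h + 2)*(h + 1)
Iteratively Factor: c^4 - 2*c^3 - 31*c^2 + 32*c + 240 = (c + 3)*(c^3 - 5*c^2 - 16*c + 80) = (c - 5)*(c + 3)*(c^2 - 16) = (c - 5)*(c - 4)*(c + 3)*(c + 4)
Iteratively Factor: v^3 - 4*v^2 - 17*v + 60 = (v + 4)*(v^2 - 8*v + 15) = (v - 5)*(v + 4)*(v - 3)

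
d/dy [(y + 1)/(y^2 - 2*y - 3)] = -1/(y^2 - 6*y + 9)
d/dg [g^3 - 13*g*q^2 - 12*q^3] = 3*g^2 - 13*q^2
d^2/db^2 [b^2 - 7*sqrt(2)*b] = 2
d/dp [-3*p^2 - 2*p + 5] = -6*p - 2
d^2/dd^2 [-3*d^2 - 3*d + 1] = -6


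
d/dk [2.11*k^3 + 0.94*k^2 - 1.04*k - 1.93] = 6.33*k^2 + 1.88*k - 1.04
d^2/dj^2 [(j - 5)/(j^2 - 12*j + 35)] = 2/(j^3 - 21*j^2 + 147*j - 343)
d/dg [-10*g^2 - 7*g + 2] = -20*g - 7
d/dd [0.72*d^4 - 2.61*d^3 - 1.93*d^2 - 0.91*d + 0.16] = 2.88*d^3 - 7.83*d^2 - 3.86*d - 0.91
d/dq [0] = 0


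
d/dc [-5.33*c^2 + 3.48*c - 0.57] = 3.48 - 10.66*c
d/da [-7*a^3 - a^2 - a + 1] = -21*a^2 - 2*a - 1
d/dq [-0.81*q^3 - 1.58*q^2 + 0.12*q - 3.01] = -2.43*q^2 - 3.16*q + 0.12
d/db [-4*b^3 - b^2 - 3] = 2*b*(-6*b - 1)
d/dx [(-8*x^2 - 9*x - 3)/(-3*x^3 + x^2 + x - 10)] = ((16*x + 9)*(3*x^3 - x^2 - x + 10) + (-9*x^2 + 2*x + 1)*(8*x^2 + 9*x + 3))/(3*x^3 - x^2 - x + 10)^2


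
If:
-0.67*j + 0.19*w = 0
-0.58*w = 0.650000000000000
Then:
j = -0.32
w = -1.12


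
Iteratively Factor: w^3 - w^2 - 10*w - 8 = (w + 2)*(w^2 - 3*w - 4) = (w - 4)*(w + 2)*(w + 1)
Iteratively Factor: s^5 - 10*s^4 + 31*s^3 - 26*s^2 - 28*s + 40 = (s + 1)*(s^4 - 11*s^3 + 42*s^2 - 68*s + 40) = (s - 2)*(s + 1)*(s^3 - 9*s^2 + 24*s - 20) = (s - 2)^2*(s + 1)*(s^2 - 7*s + 10) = (s - 5)*(s - 2)^2*(s + 1)*(s - 2)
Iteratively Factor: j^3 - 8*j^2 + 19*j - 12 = (j - 3)*(j^2 - 5*j + 4) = (j - 4)*(j - 3)*(j - 1)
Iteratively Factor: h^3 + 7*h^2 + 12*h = (h + 4)*(h^2 + 3*h) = (h + 3)*(h + 4)*(h)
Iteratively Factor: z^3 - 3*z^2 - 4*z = (z)*(z^2 - 3*z - 4) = z*(z + 1)*(z - 4)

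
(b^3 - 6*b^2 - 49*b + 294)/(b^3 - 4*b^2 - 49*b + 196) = (b - 6)/(b - 4)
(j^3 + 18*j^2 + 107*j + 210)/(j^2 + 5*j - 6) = (j^2 + 12*j + 35)/(j - 1)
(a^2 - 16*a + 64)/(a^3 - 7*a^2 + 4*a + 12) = (a^2 - 16*a + 64)/(a^3 - 7*a^2 + 4*a + 12)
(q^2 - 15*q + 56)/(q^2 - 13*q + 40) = (q - 7)/(q - 5)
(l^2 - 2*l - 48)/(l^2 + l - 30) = (l - 8)/(l - 5)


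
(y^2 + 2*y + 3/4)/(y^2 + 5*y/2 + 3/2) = (y + 1/2)/(y + 1)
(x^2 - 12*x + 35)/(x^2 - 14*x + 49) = (x - 5)/(x - 7)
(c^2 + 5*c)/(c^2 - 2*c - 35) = c/(c - 7)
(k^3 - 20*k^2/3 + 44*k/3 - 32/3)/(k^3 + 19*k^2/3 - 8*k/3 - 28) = (3*k^2 - 14*k + 16)/(3*k^2 + 25*k + 42)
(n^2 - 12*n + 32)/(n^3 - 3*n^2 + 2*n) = (n^2 - 12*n + 32)/(n*(n^2 - 3*n + 2))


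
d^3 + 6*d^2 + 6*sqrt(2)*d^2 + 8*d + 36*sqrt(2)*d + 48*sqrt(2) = (d + 2)*(d + 4)*(d + 6*sqrt(2))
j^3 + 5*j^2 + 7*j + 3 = (j + 1)^2*(j + 3)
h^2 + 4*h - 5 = (h - 1)*(h + 5)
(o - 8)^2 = o^2 - 16*o + 64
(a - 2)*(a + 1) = a^2 - a - 2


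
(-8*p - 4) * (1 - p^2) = 8*p^3 + 4*p^2 - 8*p - 4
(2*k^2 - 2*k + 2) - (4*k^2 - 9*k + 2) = -2*k^2 + 7*k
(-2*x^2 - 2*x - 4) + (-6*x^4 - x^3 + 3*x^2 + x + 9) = -6*x^4 - x^3 + x^2 - x + 5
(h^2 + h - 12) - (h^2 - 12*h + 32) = 13*h - 44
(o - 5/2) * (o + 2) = o^2 - o/2 - 5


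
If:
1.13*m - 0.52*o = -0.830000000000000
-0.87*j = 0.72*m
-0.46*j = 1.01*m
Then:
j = 0.00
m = 0.00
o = 1.60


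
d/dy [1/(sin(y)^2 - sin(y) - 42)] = (1 - 2*sin(y))*cos(y)/(sin(y) + cos(y)^2 + 41)^2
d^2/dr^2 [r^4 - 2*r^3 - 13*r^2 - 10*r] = 12*r^2 - 12*r - 26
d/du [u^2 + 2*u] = 2*u + 2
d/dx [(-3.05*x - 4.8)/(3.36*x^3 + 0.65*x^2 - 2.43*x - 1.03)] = (20.496*x^3 + 50.3665*x^2 + 6.24*x - 8.5225)/(11.2896*x^6 + 4.368*x^5 - 15.9071*x^4 - 10.0806*x^3 + 4.5659*x^2 + 5.0058*x + 1.0609)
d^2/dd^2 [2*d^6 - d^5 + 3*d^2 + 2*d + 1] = 60*d^4 - 20*d^3 + 6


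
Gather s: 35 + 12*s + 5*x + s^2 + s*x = s^2 + s*(x + 12) + 5*x + 35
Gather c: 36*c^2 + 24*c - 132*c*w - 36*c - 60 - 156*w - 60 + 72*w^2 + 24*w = 36*c^2 + c*(-132*w - 12) + 72*w^2 - 132*w - 120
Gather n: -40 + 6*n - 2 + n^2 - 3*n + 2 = n^2 + 3*n - 40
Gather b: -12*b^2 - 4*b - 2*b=-12*b^2 - 6*b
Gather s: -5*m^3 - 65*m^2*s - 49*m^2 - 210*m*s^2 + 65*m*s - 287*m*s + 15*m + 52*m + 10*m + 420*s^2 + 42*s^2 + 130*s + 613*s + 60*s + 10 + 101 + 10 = -5*m^3 - 49*m^2 + 77*m + s^2*(462 - 210*m) + s*(-65*m^2 - 222*m + 803) + 121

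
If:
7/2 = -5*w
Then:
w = -7/10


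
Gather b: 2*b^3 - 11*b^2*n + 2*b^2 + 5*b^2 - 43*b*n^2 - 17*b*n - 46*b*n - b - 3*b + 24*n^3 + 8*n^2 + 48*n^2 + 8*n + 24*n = 2*b^3 + b^2*(7 - 11*n) + b*(-43*n^2 - 63*n - 4) + 24*n^3 + 56*n^2 + 32*n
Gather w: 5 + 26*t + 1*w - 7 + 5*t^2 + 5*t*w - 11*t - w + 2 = 5*t^2 + 5*t*w + 15*t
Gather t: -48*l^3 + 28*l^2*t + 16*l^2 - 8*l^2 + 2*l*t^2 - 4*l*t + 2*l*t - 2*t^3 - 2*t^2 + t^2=-48*l^3 + 8*l^2 - 2*t^3 + t^2*(2*l - 1) + t*(28*l^2 - 2*l)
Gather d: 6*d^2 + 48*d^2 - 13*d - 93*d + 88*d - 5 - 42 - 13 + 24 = 54*d^2 - 18*d - 36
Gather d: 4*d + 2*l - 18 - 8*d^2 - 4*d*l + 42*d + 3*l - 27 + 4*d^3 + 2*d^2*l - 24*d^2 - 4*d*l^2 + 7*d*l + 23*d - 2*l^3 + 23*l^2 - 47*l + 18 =4*d^3 + d^2*(2*l - 32) + d*(-4*l^2 + 3*l + 69) - 2*l^3 + 23*l^2 - 42*l - 27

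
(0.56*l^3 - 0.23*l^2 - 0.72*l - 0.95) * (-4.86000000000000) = -2.7216*l^3 + 1.1178*l^2 + 3.4992*l + 4.617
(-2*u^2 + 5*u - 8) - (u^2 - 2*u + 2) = -3*u^2 + 7*u - 10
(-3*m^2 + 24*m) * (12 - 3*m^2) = 9*m^4 - 72*m^3 - 36*m^2 + 288*m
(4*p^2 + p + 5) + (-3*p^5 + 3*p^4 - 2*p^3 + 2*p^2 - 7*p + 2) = -3*p^5 + 3*p^4 - 2*p^3 + 6*p^2 - 6*p + 7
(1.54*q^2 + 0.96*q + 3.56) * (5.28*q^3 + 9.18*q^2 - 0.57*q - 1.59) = 8.1312*q^5 + 19.206*q^4 + 26.7318*q^3 + 29.685*q^2 - 3.5556*q - 5.6604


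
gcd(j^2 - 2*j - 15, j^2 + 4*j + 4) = 1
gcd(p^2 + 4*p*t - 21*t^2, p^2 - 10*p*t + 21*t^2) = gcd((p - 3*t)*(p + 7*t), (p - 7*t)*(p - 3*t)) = p - 3*t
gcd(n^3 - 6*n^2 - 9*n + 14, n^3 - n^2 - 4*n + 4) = n^2 + n - 2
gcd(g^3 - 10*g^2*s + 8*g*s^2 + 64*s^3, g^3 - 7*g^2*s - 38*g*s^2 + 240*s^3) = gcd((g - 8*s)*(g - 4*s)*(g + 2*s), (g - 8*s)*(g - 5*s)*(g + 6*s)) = -g + 8*s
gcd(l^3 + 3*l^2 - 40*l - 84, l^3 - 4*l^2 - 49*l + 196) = l + 7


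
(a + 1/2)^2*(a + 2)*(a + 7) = a^4 + 10*a^3 + 93*a^2/4 + 65*a/4 + 7/2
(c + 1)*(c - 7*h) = c^2 - 7*c*h + c - 7*h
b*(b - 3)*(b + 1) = b^3 - 2*b^2 - 3*b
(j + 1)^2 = j^2 + 2*j + 1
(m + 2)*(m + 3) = m^2 + 5*m + 6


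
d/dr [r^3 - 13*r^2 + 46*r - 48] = 3*r^2 - 26*r + 46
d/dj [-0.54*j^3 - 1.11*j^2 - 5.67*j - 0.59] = -1.62*j^2 - 2.22*j - 5.67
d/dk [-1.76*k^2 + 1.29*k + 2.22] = 1.29 - 3.52*k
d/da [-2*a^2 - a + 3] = -4*a - 1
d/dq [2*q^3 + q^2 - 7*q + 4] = 6*q^2 + 2*q - 7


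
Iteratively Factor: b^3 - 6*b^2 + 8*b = (b - 2)*(b^2 - 4*b) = (b - 4)*(b - 2)*(b)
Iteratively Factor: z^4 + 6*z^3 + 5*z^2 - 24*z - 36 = (z + 3)*(z^3 + 3*z^2 - 4*z - 12) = (z - 2)*(z + 3)*(z^2 + 5*z + 6) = (z - 2)*(z + 3)^2*(z + 2)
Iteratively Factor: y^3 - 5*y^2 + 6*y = (y)*(y^2 - 5*y + 6) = y*(y - 2)*(y - 3)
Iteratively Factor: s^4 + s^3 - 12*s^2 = (s)*(s^3 + s^2 - 12*s) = s^2*(s^2 + s - 12) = s^2*(s - 3)*(s + 4)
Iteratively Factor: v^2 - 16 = (v - 4)*(v + 4)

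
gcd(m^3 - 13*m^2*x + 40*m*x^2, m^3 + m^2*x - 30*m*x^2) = -m^2 + 5*m*x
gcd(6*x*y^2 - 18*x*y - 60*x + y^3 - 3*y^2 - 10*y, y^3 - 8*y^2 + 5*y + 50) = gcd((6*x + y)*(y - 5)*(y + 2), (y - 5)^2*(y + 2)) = y^2 - 3*y - 10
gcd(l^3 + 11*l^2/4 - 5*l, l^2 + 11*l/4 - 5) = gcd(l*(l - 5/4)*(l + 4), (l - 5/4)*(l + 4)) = l^2 + 11*l/4 - 5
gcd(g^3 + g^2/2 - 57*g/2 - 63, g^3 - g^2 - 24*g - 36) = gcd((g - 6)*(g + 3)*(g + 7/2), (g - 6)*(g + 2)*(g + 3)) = g^2 - 3*g - 18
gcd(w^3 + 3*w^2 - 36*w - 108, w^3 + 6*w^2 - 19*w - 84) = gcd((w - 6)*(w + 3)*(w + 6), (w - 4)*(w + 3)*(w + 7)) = w + 3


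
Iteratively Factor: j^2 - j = (j - 1)*(j)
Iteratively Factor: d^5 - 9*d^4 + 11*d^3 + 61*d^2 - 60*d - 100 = (d - 5)*(d^4 - 4*d^3 - 9*d^2 + 16*d + 20) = (d - 5)*(d - 2)*(d^3 - 2*d^2 - 13*d - 10) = (d - 5)*(d - 2)*(d + 1)*(d^2 - 3*d - 10) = (d - 5)*(d - 2)*(d + 1)*(d + 2)*(d - 5)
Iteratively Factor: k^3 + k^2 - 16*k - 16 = (k + 4)*(k^2 - 3*k - 4) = (k - 4)*(k + 4)*(k + 1)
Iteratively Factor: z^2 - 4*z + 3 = (z - 3)*(z - 1)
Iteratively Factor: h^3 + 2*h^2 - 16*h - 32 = (h + 2)*(h^2 - 16) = (h - 4)*(h + 2)*(h + 4)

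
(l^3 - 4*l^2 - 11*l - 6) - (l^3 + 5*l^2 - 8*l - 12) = -9*l^2 - 3*l + 6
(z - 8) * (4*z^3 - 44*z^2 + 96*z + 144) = 4*z^4 - 76*z^3 + 448*z^2 - 624*z - 1152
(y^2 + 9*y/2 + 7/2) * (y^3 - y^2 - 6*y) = y^5 + 7*y^4/2 - 7*y^3 - 61*y^2/2 - 21*y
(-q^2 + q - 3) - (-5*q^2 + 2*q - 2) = 4*q^2 - q - 1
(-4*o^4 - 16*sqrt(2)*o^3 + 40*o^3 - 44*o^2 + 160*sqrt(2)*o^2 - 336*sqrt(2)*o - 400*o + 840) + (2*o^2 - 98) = -4*o^4 - 16*sqrt(2)*o^3 + 40*o^3 - 42*o^2 + 160*sqrt(2)*o^2 - 336*sqrt(2)*o - 400*o + 742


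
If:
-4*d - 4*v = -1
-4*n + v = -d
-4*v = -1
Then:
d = 0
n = 1/16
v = 1/4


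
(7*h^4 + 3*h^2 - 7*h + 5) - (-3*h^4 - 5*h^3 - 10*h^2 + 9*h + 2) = 10*h^4 + 5*h^3 + 13*h^2 - 16*h + 3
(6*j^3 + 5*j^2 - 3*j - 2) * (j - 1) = 6*j^4 - j^3 - 8*j^2 + j + 2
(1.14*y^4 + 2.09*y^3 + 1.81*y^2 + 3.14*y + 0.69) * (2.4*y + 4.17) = 2.736*y^5 + 9.7698*y^4 + 13.0593*y^3 + 15.0837*y^2 + 14.7498*y + 2.8773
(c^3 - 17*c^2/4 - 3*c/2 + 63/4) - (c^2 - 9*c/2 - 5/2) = c^3 - 21*c^2/4 + 3*c + 73/4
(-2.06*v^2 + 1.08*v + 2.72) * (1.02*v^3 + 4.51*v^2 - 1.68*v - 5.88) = -2.1012*v^5 - 8.189*v^4 + 11.106*v^3 + 22.5656*v^2 - 10.92*v - 15.9936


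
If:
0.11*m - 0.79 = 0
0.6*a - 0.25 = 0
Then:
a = 0.42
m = 7.18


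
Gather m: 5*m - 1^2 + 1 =5*m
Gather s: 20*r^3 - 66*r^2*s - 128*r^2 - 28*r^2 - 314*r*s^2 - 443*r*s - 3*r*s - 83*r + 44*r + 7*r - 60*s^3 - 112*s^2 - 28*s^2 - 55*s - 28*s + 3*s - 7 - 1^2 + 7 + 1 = 20*r^3 - 156*r^2 - 32*r - 60*s^3 + s^2*(-314*r - 140) + s*(-66*r^2 - 446*r - 80)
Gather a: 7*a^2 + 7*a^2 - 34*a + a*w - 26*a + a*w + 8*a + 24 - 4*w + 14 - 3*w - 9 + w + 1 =14*a^2 + a*(2*w - 52) - 6*w + 30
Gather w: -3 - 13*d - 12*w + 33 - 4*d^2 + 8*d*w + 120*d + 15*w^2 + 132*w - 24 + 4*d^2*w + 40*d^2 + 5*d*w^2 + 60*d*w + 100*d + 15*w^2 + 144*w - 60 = 36*d^2 + 207*d + w^2*(5*d + 30) + w*(4*d^2 + 68*d + 264) - 54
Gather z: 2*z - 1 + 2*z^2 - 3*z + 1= 2*z^2 - z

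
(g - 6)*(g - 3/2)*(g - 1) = g^3 - 17*g^2/2 + 33*g/2 - 9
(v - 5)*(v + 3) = v^2 - 2*v - 15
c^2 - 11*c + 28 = (c - 7)*(c - 4)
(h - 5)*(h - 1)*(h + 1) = h^3 - 5*h^2 - h + 5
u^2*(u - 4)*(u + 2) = u^4 - 2*u^3 - 8*u^2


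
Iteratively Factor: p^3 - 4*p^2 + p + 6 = (p - 2)*(p^2 - 2*p - 3) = (p - 3)*(p - 2)*(p + 1)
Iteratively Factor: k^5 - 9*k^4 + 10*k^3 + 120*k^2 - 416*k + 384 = (k + 4)*(k^4 - 13*k^3 + 62*k^2 - 128*k + 96) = (k - 4)*(k + 4)*(k^3 - 9*k^2 + 26*k - 24) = (k - 4)*(k - 2)*(k + 4)*(k^2 - 7*k + 12) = (k - 4)*(k - 3)*(k - 2)*(k + 4)*(k - 4)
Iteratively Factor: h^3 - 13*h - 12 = (h + 1)*(h^2 - h - 12) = (h + 1)*(h + 3)*(h - 4)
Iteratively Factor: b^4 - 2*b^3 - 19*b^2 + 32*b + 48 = (b - 4)*(b^3 + 2*b^2 - 11*b - 12) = (b - 4)*(b + 1)*(b^2 + b - 12) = (b - 4)*(b - 3)*(b + 1)*(b + 4)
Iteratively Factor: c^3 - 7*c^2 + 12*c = (c)*(c^2 - 7*c + 12) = c*(c - 3)*(c - 4)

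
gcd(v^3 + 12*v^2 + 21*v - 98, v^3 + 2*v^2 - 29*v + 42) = v^2 + 5*v - 14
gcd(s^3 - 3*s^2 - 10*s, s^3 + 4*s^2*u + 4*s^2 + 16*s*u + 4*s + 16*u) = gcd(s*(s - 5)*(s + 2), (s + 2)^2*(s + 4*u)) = s + 2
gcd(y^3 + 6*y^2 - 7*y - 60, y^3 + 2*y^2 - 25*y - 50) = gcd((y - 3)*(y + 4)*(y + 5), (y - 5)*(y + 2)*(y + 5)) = y + 5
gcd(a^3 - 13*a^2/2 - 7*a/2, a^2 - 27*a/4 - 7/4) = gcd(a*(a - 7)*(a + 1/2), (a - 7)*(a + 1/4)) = a - 7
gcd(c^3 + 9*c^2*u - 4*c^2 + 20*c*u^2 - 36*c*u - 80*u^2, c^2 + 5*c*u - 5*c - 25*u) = c + 5*u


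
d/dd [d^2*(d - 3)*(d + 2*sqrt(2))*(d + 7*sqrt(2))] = d*(5*d^3 - 12*d^2 + 36*sqrt(2)*d^2 - 81*sqrt(2)*d + 84*d - 168)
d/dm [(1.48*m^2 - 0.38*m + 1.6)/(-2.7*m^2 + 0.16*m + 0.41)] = (-0.7892*m^2 + 9.8536*m - 0.4118)/(7.29*m^4 - 0.864*m^3 - 2.1884*m^2 + 0.1312*m + 0.1681)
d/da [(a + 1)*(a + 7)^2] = 3*(a + 3)*(a + 7)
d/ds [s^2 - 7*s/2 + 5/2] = 2*s - 7/2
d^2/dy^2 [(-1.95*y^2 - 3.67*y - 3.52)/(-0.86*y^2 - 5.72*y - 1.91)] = (-13.756216*y^3 - 3.59806799999996*y^2 + 67.723452*y + 152.810254)/(0.636056*y^6 + 12.691536*y^5 + 88.65138*y^4 + 243.52328*y^3 + 196.88853*y^2 + 62.601396*y + 6.967871)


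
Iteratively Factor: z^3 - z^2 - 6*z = (z)*(z^2 - z - 6) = z*(z + 2)*(z - 3)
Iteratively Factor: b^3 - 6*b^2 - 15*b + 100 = (b + 4)*(b^2 - 10*b + 25) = (b - 5)*(b + 4)*(b - 5)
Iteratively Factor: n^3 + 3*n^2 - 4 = (n + 2)*(n^2 + n - 2) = (n + 2)^2*(n - 1)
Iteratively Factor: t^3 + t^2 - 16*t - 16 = (t + 1)*(t^2 - 16) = (t + 1)*(t + 4)*(t - 4)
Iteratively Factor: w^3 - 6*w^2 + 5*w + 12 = (w + 1)*(w^2 - 7*w + 12) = (w - 3)*(w + 1)*(w - 4)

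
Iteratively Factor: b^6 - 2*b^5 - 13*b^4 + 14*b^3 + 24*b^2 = (b)*(b^5 - 2*b^4 - 13*b^3 + 14*b^2 + 24*b) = b^2*(b^4 - 2*b^3 - 13*b^2 + 14*b + 24) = b^2*(b + 3)*(b^3 - 5*b^2 + 2*b + 8) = b^2*(b + 1)*(b + 3)*(b^2 - 6*b + 8) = b^2*(b - 2)*(b + 1)*(b + 3)*(b - 4)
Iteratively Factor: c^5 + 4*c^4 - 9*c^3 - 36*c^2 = (c)*(c^4 + 4*c^3 - 9*c^2 - 36*c) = c^2*(c^3 + 4*c^2 - 9*c - 36) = c^2*(c - 3)*(c^2 + 7*c + 12) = c^2*(c - 3)*(c + 3)*(c + 4)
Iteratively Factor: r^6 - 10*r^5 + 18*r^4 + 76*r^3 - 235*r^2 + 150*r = (r)*(r^5 - 10*r^4 + 18*r^3 + 76*r^2 - 235*r + 150) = r*(r - 5)*(r^4 - 5*r^3 - 7*r^2 + 41*r - 30) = r*(r - 5)*(r + 3)*(r^3 - 8*r^2 + 17*r - 10) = r*(r - 5)*(r - 2)*(r + 3)*(r^2 - 6*r + 5) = r*(r - 5)*(r - 2)*(r - 1)*(r + 3)*(r - 5)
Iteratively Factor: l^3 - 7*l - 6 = (l + 2)*(l^2 - 2*l - 3) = (l + 1)*(l + 2)*(l - 3)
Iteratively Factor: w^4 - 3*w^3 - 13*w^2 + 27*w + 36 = (w - 3)*(w^3 - 13*w - 12) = (w - 3)*(w + 3)*(w^2 - 3*w - 4) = (w - 3)*(w + 1)*(w + 3)*(w - 4)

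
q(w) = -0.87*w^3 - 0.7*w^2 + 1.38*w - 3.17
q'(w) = -2.61*w^2 - 1.4*w + 1.38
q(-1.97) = -1.95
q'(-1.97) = -5.99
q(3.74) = -53.31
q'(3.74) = -40.36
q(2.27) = -13.82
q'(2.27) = -15.25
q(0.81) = -2.97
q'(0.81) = -1.47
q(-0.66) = -4.14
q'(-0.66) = 1.17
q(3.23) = -35.33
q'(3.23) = -30.37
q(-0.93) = -4.36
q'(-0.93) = 0.42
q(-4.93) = 77.26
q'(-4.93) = -55.15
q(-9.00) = 561.94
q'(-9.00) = -197.43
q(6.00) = -208.01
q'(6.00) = -100.98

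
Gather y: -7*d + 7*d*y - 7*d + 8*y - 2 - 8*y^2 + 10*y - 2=-14*d - 8*y^2 + y*(7*d + 18) - 4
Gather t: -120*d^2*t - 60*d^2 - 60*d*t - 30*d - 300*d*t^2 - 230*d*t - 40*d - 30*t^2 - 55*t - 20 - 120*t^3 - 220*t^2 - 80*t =-60*d^2 - 70*d - 120*t^3 + t^2*(-300*d - 250) + t*(-120*d^2 - 290*d - 135) - 20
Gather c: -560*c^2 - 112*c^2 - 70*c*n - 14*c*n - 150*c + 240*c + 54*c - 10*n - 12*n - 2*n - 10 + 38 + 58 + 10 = -672*c^2 + c*(144 - 84*n) - 24*n + 96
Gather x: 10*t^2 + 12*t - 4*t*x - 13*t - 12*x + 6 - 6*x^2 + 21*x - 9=10*t^2 - t - 6*x^2 + x*(9 - 4*t) - 3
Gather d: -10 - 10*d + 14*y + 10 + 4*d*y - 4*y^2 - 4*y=d*(4*y - 10) - 4*y^2 + 10*y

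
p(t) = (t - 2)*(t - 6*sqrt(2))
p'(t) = 2*t - 6*sqrt(2) - 2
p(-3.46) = 65.22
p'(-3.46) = -17.41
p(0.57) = 11.32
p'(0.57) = -9.35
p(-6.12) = 118.59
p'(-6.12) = -22.73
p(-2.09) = 43.25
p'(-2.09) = -14.67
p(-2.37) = 47.44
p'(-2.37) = -15.23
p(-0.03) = 17.29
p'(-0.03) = -10.55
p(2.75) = -4.30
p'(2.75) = -4.99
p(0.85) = 8.78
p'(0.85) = -8.79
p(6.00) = -9.94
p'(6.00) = 1.51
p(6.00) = -9.94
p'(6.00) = 1.51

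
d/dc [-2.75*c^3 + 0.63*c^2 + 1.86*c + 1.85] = -8.25*c^2 + 1.26*c + 1.86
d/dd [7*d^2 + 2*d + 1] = 14*d + 2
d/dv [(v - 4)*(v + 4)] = 2*v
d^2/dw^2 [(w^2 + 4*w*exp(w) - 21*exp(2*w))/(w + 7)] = 2*(2*w^3*exp(w) - 42*w^2*exp(2*w) + 28*w^2*exp(w) - 546*w*exp(2*w) + 126*w*exp(w) - 1785*exp(2*w) + 168*exp(w) + 49)/(w^3 + 21*w^2 + 147*w + 343)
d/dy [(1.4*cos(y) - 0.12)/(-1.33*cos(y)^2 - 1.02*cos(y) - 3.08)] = (-1.862*cos(y)^2 + 0.3192*cos(y) + 4.4344)*sin(y)/(1.7689*cos(y)^4 + 2.7132*cos(y)^3 + 9.2332*cos(y)^2 + 6.2832*cos(y) + 9.4864)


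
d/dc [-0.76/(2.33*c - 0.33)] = 1.7708/(2.33*c - 0.33)^2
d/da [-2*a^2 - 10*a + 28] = -4*a - 10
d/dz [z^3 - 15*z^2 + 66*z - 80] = 3*z^2 - 30*z + 66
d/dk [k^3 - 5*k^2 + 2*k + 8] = 3*k^2 - 10*k + 2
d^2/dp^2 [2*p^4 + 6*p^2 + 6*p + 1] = 24*p^2 + 12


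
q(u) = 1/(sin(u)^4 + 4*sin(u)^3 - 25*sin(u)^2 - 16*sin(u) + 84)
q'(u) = (-4*sin(u)^3*cos(u) - 12*sin(u)^2*cos(u) + 50*sin(u)*cos(u) + 16*cos(u))/(sin(u)^4 + 4*sin(u)^3 - 25*sin(u)^2 - 16*sin(u) + 84)^2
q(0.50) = 0.01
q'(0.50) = 0.01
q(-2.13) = 0.01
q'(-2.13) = 0.00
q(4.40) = 0.01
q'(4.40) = 0.00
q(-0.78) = 0.01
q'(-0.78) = -0.00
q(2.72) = 0.01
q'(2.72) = -0.01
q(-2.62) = 0.01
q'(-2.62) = 0.00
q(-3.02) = 0.01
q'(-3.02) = -0.00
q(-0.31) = 0.01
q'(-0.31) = -0.00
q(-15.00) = 0.01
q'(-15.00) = 0.00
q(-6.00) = 0.01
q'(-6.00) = 0.00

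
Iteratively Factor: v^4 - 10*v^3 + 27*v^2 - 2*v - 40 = (v - 5)*(v^3 - 5*v^2 + 2*v + 8) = (v - 5)*(v - 2)*(v^2 - 3*v - 4) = (v - 5)*(v - 2)*(v + 1)*(v - 4)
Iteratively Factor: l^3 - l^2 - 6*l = (l + 2)*(l^2 - 3*l) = l*(l + 2)*(l - 3)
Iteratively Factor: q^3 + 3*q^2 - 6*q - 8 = (q + 4)*(q^2 - q - 2) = (q - 2)*(q + 4)*(q + 1)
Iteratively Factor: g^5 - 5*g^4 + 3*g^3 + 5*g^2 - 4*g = (g)*(g^4 - 5*g^3 + 3*g^2 + 5*g - 4) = g*(g - 1)*(g^3 - 4*g^2 - g + 4) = g*(g - 4)*(g - 1)*(g^2 - 1) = g*(g - 4)*(g - 1)^2*(g + 1)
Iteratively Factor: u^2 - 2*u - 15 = (u + 3)*(u - 5)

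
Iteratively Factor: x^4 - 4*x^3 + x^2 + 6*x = (x - 3)*(x^3 - x^2 - 2*x) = x*(x - 3)*(x^2 - x - 2) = x*(x - 3)*(x - 2)*(x + 1)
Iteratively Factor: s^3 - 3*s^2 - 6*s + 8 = (s - 1)*(s^2 - 2*s - 8) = (s - 1)*(s + 2)*(s - 4)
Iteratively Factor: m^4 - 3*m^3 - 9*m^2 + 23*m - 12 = (m - 1)*(m^3 - 2*m^2 - 11*m + 12) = (m - 1)*(m + 3)*(m^2 - 5*m + 4) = (m - 1)^2*(m + 3)*(m - 4)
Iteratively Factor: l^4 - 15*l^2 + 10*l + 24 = (l + 4)*(l^3 - 4*l^2 + l + 6) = (l + 1)*(l + 4)*(l^2 - 5*l + 6) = (l - 3)*(l + 1)*(l + 4)*(l - 2)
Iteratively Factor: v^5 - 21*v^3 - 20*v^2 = (v + 4)*(v^4 - 4*v^3 - 5*v^2) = v*(v + 4)*(v^3 - 4*v^2 - 5*v) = v*(v - 5)*(v + 4)*(v^2 + v) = v^2*(v - 5)*(v + 4)*(v + 1)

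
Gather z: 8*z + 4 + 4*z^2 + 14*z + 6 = 4*z^2 + 22*z + 10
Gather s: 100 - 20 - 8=72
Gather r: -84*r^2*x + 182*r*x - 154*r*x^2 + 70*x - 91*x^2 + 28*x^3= -84*r^2*x + r*(-154*x^2 + 182*x) + 28*x^3 - 91*x^2 + 70*x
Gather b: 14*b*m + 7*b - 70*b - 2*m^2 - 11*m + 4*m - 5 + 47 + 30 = b*(14*m - 63) - 2*m^2 - 7*m + 72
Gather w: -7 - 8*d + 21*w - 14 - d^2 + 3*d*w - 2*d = -d^2 - 10*d + w*(3*d + 21) - 21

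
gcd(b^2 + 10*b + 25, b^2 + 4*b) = 1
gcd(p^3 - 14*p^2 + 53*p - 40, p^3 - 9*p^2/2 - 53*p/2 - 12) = p - 8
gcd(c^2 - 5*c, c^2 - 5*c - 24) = 1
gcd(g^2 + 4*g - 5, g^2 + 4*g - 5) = g^2 + 4*g - 5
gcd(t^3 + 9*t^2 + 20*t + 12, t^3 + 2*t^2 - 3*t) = 1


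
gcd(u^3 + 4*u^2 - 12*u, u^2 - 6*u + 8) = u - 2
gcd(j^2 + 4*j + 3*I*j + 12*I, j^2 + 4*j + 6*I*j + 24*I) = j + 4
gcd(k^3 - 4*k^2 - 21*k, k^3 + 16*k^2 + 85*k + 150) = 1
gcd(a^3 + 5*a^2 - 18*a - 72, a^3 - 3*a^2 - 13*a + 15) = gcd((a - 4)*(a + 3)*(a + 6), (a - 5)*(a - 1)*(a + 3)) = a + 3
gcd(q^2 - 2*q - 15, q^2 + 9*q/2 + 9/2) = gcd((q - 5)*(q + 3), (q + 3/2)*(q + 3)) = q + 3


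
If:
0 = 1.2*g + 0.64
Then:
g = -0.53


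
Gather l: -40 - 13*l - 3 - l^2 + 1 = -l^2 - 13*l - 42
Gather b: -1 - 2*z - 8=-2*z - 9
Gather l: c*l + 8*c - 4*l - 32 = 8*c + l*(c - 4) - 32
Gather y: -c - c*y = -c*y - c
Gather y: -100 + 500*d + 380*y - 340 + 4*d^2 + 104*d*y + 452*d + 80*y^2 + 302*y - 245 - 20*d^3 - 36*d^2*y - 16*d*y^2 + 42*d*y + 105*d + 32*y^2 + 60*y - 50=-20*d^3 + 4*d^2 + 1057*d + y^2*(112 - 16*d) + y*(-36*d^2 + 146*d + 742) - 735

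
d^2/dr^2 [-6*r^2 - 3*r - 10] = -12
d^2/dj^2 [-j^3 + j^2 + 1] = 2 - 6*j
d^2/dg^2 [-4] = 0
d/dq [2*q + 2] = 2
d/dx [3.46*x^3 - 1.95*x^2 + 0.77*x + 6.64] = 10.38*x^2 - 3.9*x + 0.77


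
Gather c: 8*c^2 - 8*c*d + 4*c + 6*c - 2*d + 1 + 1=8*c^2 + c*(10 - 8*d) - 2*d + 2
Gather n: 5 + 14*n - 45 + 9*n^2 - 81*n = 9*n^2 - 67*n - 40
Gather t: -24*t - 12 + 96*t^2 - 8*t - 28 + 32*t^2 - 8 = 128*t^2 - 32*t - 48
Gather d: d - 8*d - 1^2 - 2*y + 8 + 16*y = -7*d + 14*y + 7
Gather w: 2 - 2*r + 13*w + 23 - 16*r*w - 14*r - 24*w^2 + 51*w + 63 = -16*r - 24*w^2 + w*(64 - 16*r) + 88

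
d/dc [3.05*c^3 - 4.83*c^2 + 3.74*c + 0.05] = 9.15*c^2 - 9.66*c + 3.74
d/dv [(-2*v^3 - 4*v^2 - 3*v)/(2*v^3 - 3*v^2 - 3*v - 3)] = (14*v^4 + 24*v^3 + 21*v^2 + 24*v + 9)/(4*v^6 - 12*v^5 - 3*v^4 + 6*v^3 + 27*v^2 + 18*v + 9)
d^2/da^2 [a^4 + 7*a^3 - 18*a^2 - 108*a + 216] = 12*a^2 + 42*a - 36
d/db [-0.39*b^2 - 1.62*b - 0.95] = -0.78*b - 1.62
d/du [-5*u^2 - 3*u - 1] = -10*u - 3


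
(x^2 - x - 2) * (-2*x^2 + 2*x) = -2*x^4 + 4*x^3 + 2*x^2 - 4*x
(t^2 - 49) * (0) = 0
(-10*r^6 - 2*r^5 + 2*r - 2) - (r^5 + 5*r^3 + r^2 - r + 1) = -10*r^6 - 3*r^5 - 5*r^3 - r^2 + 3*r - 3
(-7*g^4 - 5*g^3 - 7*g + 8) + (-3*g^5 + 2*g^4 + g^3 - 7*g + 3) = -3*g^5 - 5*g^4 - 4*g^3 - 14*g + 11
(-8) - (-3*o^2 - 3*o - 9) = 3*o^2 + 3*o + 1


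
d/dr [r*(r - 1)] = 2*r - 1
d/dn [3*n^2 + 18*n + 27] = 6*n + 18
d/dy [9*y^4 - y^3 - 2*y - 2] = 36*y^3 - 3*y^2 - 2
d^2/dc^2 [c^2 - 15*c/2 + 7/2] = 2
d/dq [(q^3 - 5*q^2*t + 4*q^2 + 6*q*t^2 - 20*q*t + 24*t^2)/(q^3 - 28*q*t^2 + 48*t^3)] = (5*q^2*t - 4*q^2 - 48*q*t^2 + 24*q*t + 72*t^3 - 72*t^2)/(q^4 + 4*q^3*t - 44*q^2*t^2 - 96*q*t^3 + 576*t^4)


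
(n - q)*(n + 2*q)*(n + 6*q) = n^3 + 7*n^2*q + 4*n*q^2 - 12*q^3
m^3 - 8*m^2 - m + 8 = (m - 8)*(m - 1)*(m + 1)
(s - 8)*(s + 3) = s^2 - 5*s - 24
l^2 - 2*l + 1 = (l - 1)^2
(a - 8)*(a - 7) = a^2 - 15*a + 56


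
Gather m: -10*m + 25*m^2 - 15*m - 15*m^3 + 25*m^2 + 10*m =-15*m^3 + 50*m^2 - 15*m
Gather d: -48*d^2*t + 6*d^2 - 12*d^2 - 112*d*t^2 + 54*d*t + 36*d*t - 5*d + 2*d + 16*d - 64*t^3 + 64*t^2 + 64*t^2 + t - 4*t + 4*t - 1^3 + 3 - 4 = d^2*(-48*t - 6) + d*(-112*t^2 + 90*t + 13) - 64*t^3 + 128*t^2 + t - 2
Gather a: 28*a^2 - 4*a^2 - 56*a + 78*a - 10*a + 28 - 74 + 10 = 24*a^2 + 12*a - 36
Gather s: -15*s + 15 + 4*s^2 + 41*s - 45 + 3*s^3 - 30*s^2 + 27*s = 3*s^3 - 26*s^2 + 53*s - 30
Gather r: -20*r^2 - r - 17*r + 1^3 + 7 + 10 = -20*r^2 - 18*r + 18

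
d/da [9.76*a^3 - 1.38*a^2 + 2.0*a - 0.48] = 29.28*a^2 - 2.76*a + 2.0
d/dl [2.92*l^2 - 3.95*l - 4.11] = 5.84*l - 3.95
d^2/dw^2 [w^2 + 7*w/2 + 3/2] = 2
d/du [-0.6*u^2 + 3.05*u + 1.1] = 3.05 - 1.2*u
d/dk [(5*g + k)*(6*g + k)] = 11*g + 2*k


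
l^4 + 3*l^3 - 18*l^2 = l^2*(l - 3)*(l + 6)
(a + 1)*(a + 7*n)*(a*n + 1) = a^3*n + 7*a^2*n^2 + a^2*n + a^2 + 7*a*n^2 + 7*a*n + a + 7*n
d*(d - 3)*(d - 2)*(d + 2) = d^4 - 3*d^3 - 4*d^2 + 12*d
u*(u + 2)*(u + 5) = u^3 + 7*u^2 + 10*u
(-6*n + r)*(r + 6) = -6*n*r - 36*n + r^2 + 6*r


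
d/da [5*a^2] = 10*a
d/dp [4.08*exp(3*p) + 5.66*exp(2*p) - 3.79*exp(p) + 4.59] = (12.24*exp(2*p) + 11.32*exp(p) - 3.79)*exp(p)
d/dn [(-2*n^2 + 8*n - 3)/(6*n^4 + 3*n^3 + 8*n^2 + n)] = 3*(8*n^5 - 46*n^4 + 8*n^3 - 13*n^2 + 16*n + 1)/(n^2*(36*n^6 + 36*n^5 + 105*n^4 + 60*n^3 + 70*n^2 + 16*n + 1))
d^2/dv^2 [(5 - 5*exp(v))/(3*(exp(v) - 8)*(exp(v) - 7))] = 5*(-exp(4*v) - 11*exp(3*v) + 291*exp(2*v) - 839*exp(v) - 2296)*exp(v)/(3*(exp(6*v) - 45*exp(5*v) + 843*exp(4*v) - 8415*exp(3*v) + 47208*exp(2*v) - 141120*exp(v) + 175616))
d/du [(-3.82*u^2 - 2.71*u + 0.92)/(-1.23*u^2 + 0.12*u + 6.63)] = (-3.7917*u^2 - 48.39*u - 18.0777)/(1.5129*u^4 - 0.2952*u^3 - 16.2954*u^2 + 1.5912*u + 43.9569)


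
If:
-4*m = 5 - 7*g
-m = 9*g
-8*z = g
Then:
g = 5/43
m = -45/43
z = -5/344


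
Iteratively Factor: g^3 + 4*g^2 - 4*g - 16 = (g - 2)*(g^2 + 6*g + 8) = (g - 2)*(g + 4)*(g + 2)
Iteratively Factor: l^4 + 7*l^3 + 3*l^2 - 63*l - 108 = (l - 3)*(l^3 + 10*l^2 + 33*l + 36) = (l - 3)*(l + 4)*(l^2 + 6*l + 9) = (l - 3)*(l + 3)*(l + 4)*(l + 3)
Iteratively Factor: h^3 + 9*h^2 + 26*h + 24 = (h + 2)*(h^2 + 7*h + 12) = (h + 2)*(h + 4)*(h + 3)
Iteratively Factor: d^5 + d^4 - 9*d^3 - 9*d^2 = (d + 1)*(d^4 - 9*d^2) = (d + 1)*(d + 3)*(d^3 - 3*d^2) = (d - 3)*(d + 1)*(d + 3)*(d^2) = d*(d - 3)*(d + 1)*(d + 3)*(d)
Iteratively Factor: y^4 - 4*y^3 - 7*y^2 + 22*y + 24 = (y + 1)*(y^3 - 5*y^2 - 2*y + 24) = (y + 1)*(y + 2)*(y^2 - 7*y + 12) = (y - 3)*(y + 1)*(y + 2)*(y - 4)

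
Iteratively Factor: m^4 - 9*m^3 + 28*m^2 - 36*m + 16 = (m - 2)*(m^3 - 7*m^2 + 14*m - 8) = (m - 4)*(m - 2)*(m^2 - 3*m + 2) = (m - 4)*(m - 2)*(m - 1)*(m - 2)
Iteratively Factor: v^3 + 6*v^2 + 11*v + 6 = (v + 1)*(v^2 + 5*v + 6) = (v + 1)*(v + 2)*(v + 3)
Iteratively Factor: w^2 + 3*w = (w + 3)*(w)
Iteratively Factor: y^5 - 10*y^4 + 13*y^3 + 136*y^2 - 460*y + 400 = (y - 2)*(y^4 - 8*y^3 - 3*y^2 + 130*y - 200) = (y - 5)*(y - 2)*(y^3 - 3*y^2 - 18*y + 40) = (y - 5)*(y - 2)*(y + 4)*(y^2 - 7*y + 10) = (y - 5)^2*(y - 2)*(y + 4)*(y - 2)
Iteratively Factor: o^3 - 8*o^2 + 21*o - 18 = (o - 3)*(o^2 - 5*o + 6) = (o - 3)^2*(o - 2)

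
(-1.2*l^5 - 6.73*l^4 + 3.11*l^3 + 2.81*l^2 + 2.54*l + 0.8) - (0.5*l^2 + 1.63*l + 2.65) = -1.2*l^5 - 6.73*l^4 + 3.11*l^3 + 2.31*l^2 + 0.91*l - 1.85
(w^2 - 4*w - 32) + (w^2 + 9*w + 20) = 2*w^2 + 5*w - 12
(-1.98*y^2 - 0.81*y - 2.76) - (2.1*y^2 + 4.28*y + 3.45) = -4.08*y^2 - 5.09*y - 6.21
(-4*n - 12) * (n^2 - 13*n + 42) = -4*n^3 + 40*n^2 - 12*n - 504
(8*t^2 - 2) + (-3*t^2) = 5*t^2 - 2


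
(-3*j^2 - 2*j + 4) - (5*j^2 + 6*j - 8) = -8*j^2 - 8*j + 12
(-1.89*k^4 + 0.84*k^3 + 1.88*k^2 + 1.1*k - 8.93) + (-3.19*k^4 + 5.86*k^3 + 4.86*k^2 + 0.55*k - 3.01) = -5.08*k^4 + 6.7*k^3 + 6.74*k^2 + 1.65*k - 11.94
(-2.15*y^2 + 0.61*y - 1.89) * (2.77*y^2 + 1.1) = -5.9555*y^4 + 1.6897*y^3 - 7.6003*y^2 + 0.671*y - 2.079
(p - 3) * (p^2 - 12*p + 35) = p^3 - 15*p^2 + 71*p - 105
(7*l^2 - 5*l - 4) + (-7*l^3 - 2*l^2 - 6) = -7*l^3 + 5*l^2 - 5*l - 10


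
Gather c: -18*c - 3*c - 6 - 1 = -21*c - 7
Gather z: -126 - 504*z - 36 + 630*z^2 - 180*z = 630*z^2 - 684*z - 162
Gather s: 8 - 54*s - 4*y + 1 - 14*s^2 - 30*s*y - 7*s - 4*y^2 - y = -14*s^2 + s*(-30*y - 61) - 4*y^2 - 5*y + 9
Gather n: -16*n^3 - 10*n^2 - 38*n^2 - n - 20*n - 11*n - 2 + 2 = -16*n^3 - 48*n^2 - 32*n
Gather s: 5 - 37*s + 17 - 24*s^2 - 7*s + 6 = -24*s^2 - 44*s + 28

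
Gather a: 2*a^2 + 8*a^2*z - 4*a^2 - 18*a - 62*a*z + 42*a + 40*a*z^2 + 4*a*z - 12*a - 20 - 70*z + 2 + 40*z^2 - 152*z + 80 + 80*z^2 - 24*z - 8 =a^2*(8*z - 2) + a*(40*z^2 - 58*z + 12) + 120*z^2 - 246*z + 54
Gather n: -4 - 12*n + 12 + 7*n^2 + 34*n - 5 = 7*n^2 + 22*n + 3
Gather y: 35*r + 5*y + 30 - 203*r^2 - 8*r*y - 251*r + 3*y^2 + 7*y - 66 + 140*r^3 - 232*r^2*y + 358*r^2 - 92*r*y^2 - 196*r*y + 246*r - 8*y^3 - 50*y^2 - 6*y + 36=140*r^3 + 155*r^2 + 30*r - 8*y^3 + y^2*(-92*r - 47) + y*(-232*r^2 - 204*r + 6)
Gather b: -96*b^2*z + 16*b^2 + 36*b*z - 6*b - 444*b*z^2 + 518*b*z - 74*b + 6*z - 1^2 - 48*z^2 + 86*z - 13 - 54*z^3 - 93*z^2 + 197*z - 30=b^2*(16 - 96*z) + b*(-444*z^2 + 554*z - 80) - 54*z^3 - 141*z^2 + 289*z - 44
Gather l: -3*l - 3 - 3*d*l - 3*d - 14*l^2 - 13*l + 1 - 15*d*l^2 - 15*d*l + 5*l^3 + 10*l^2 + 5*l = -3*d + 5*l^3 + l^2*(-15*d - 4) + l*(-18*d - 11) - 2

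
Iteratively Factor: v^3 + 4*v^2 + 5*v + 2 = (v + 1)*(v^2 + 3*v + 2) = (v + 1)^2*(v + 2)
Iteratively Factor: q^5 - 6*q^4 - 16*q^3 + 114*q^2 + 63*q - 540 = (q - 4)*(q^4 - 2*q^3 - 24*q^2 + 18*q + 135) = (q - 4)*(q + 3)*(q^3 - 5*q^2 - 9*q + 45) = (q - 5)*(q - 4)*(q + 3)*(q^2 - 9) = (q - 5)*(q - 4)*(q - 3)*(q + 3)*(q + 3)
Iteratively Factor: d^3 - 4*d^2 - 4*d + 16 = (d - 2)*(d^2 - 2*d - 8) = (d - 4)*(d - 2)*(d + 2)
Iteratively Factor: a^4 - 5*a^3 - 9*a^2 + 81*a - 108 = (a - 3)*(a^3 - 2*a^2 - 15*a + 36) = (a - 3)*(a + 4)*(a^2 - 6*a + 9) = (a - 3)^2*(a + 4)*(a - 3)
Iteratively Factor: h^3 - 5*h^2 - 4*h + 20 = (h - 2)*(h^2 - 3*h - 10) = (h - 2)*(h + 2)*(h - 5)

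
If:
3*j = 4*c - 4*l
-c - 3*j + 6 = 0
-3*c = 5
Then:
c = -5/3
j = 23/9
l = -43/12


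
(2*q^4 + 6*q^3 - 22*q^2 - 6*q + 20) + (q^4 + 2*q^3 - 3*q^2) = 3*q^4 + 8*q^3 - 25*q^2 - 6*q + 20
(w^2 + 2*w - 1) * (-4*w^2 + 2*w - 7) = -4*w^4 - 6*w^3 + w^2 - 16*w + 7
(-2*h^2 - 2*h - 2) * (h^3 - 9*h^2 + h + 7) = -2*h^5 + 16*h^4 + 14*h^3 + 2*h^2 - 16*h - 14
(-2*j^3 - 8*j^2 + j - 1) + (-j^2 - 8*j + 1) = -2*j^3 - 9*j^2 - 7*j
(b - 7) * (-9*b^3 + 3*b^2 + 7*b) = -9*b^4 + 66*b^3 - 14*b^2 - 49*b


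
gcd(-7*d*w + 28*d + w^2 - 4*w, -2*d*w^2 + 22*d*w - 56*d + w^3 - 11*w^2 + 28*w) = w - 4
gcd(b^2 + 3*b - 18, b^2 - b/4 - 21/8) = 1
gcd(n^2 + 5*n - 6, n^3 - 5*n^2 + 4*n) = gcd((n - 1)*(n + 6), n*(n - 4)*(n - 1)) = n - 1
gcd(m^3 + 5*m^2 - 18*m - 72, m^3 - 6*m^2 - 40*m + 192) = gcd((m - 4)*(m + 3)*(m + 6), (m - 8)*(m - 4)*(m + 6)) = m^2 + 2*m - 24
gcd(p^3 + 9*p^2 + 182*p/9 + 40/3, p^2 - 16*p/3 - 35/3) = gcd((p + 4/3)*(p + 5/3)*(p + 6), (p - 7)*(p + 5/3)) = p + 5/3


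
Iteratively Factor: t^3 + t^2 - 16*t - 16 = (t - 4)*(t^2 + 5*t + 4) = (t - 4)*(t + 4)*(t + 1)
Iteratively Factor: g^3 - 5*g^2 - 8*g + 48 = (g - 4)*(g^2 - g - 12) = (g - 4)*(g + 3)*(g - 4)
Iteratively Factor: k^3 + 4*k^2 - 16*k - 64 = (k + 4)*(k^2 - 16) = (k - 4)*(k + 4)*(k + 4)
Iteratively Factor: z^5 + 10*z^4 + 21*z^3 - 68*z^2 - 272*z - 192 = (z + 4)*(z^4 + 6*z^3 - 3*z^2 - 56*z - 48) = (z + 1)*(z + 4)*(z^3 + 5*z^2 - 8*z - 48) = (z + 1)*(z + 4)^2*(z^2 + z - 12) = (z + 1)*(z + 4)^3*(z - 3)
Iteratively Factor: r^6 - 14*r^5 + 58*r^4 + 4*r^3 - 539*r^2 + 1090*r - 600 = (r - 5)*(r^5 - 9*r^4 + 13*r^3 + 69*r^2 - 194*r + 120) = (r - 5)*(r - 2)*(r^4 - 7*r^3 - r^2 + 67*r - 60) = (r - 5)^2*(r - 2)*(r^3 - 2*r^2 - 11*r + 12) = (r - 5)^2*(r - 4)*(r - 2)*(r^2 + 2*r - 3) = (r - 5)^2*(r - 4)*(r - 2)*(r - 1)*(r + 3)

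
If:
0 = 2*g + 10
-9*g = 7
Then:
No Solution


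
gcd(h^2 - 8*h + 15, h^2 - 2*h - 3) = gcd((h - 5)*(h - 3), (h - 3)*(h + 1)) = h - 3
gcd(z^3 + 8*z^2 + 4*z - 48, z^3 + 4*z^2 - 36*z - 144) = z^2 + 10*z + 24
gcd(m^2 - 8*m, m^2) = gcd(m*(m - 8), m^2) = m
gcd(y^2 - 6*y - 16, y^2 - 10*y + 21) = 1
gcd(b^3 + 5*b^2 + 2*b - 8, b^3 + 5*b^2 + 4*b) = b + 4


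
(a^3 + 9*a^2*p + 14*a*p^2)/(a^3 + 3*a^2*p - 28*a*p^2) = (-a - 2*p)/(-a + 4*p)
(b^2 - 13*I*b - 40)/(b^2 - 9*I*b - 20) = (b - 8*I)/(b - 4*I)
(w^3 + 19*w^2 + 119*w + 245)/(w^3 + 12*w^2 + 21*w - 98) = (w + 5)/(w - 2)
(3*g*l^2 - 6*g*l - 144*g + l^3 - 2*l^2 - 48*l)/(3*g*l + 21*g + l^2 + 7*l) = (l^2 - 2*l - 48)/(l + 7)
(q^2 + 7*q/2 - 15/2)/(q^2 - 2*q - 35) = (q - 3/2)/(q - 7)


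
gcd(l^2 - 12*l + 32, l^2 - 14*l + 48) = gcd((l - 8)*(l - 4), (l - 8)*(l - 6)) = l - 8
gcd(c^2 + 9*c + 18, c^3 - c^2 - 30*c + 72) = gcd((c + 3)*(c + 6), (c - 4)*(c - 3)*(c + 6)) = c + 6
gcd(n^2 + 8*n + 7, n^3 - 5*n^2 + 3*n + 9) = n + 1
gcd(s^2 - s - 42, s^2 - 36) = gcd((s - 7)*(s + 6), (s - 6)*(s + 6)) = s + 6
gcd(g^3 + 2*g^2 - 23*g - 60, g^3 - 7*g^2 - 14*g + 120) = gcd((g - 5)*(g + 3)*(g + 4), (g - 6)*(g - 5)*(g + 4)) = g^2 - g - 20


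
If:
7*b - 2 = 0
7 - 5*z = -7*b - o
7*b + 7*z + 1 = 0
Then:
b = 2/7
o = -78/7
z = -3/7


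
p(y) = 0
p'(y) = 0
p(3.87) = 0.00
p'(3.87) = 0.00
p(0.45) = 0.00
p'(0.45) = 0.00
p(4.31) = 0.00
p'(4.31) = 0.00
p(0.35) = 0.00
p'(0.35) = 0.00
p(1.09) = 0.00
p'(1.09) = 0.00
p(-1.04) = 0.00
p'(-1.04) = 0.00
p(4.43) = 0.00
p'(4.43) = 0.00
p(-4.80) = 0.00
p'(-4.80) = 0.00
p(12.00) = 0.00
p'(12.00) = 0.00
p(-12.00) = 0.00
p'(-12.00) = 0.00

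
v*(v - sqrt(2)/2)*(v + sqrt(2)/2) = v^3 - v/2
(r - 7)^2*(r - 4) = r^3 - 18*r^2 + 105*r - 196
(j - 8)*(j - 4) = j^2 - 12*j + 32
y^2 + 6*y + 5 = (y + 1)*(y + 5)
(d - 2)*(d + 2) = d^2 - 4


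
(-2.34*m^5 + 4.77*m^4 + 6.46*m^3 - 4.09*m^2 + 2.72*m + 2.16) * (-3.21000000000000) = 7.5114*m^5 - 15.3117*m^4 - 20.7366*m^3 + 13.1289*m^2 - 8.7312*m - 6.9336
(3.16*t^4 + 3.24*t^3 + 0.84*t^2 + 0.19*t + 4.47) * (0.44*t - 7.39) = 1.3904*t^5 - 21.9268*t^4 - 23.574*t^3 - 6.124*t^2 + 0.5627*t - 33.0333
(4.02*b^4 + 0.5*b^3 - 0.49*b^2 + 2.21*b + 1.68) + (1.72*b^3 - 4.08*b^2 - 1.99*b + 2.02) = 4.02*b^4 + 2.22*b^3 - 4.57*b^2 + 0.22*b + 3.7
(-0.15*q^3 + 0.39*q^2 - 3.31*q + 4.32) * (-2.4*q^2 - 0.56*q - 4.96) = 0.36*q^5 - 0.852*q^4 + 8.4696*q^3 - 10.4488*q^2 + 13.9984*q - 21.4272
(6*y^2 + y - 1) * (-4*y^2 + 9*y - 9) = -24*y^4 + 50*y^3 - 41*y^2 - 18*y + 9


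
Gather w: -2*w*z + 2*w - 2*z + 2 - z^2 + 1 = w*(2 - 2*z) - z^2 - 2*z + 3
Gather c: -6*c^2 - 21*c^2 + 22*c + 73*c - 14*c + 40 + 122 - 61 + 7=-27*c^2 + 81*c + 108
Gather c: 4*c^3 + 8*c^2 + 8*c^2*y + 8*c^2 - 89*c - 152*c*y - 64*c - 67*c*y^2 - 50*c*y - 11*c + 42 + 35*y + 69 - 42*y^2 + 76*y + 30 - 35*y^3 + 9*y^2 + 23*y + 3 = 4*c^3 + c^2*(8*y + 16) + c*(-67*y^2 - 202*y - 164) - 35*y^3 - 33*y^2 + 134*y + 144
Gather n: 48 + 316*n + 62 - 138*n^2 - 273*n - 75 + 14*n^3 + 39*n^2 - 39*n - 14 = 14*n^3 - 99*n^2 + 4*n + 21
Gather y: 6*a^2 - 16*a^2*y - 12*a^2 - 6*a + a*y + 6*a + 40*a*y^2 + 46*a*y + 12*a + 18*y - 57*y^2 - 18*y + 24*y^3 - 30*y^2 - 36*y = -6*a^2 + 12*a + 24*y^3 + y^2*(40*a - 87) + y*(-16*a^2 + 47*a - 36)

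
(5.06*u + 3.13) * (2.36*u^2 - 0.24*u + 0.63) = 11.9416*u^3 + 6.1724*u^2 + 2.4366*u + 1.9719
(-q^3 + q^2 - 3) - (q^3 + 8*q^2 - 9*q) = -2*q^3 - 7*q^2 + 9*q - 3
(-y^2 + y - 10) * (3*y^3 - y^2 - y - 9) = -3*y^5 + 4*y^4 - 30*y^3 + 18*y^2 + y + 90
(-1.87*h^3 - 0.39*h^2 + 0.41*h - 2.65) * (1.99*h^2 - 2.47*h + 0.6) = -3.7213*h^5 + 3.8428*h^4 + 0.6572*h^3 - 6.5202*h^2 + 6.7915*h - 1.59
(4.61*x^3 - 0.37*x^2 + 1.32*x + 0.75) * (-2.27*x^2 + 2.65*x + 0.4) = -10.4647*x^5 + 13.0564*x^4 - 2.1329*x^3 + 1.6475*x^2 + 2.5155*x + 0.3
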